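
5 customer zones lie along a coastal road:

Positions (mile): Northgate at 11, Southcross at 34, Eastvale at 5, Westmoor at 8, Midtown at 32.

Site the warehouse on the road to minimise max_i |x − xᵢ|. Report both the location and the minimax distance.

location 19.5, max distance 14.5

The 1-center on a line is the midpoint of the two extreme points: leftmost at 5, rightmost at 34.
Optimal location = (5 + 34)/2 = 19.5; maximum distance = (34 − 5)/2 = 14.5.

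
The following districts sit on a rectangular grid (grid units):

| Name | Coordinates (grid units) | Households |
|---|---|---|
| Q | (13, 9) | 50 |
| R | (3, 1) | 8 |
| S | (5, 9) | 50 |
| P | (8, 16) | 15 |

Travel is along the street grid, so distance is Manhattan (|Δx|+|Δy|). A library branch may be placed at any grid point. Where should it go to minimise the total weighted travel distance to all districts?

(8, 9)

Manhattan distance separates: Σwᵢ(|x−xᵢ|+|y−yᵢ|) = Σwᵢ|x−xᵢ| + Σwᵢ|y−yᵢ|, so x and y are optimised independently as 1-D weighted medians.
Total weight W = 123; half = 61.5.
x-coordinate, sorted with cumulative weight:
  x=3 (R, w=8) cum 8
  x=5 (S, w=50) cum 58
  x=8 (P, w=15) cum 73  ← median
  x=13 (Q, w=50) cum 123
⇒ x* = 8
y-coordinate, sorted with cumulative weight:
  y=1 (R, w=8) cum 8
  y=9 (Q, w=50) cum 58
  y=9 (S, w=50) cum 108  ← median
  y=16 (P, w=15) cum 123
⇒ y* = 9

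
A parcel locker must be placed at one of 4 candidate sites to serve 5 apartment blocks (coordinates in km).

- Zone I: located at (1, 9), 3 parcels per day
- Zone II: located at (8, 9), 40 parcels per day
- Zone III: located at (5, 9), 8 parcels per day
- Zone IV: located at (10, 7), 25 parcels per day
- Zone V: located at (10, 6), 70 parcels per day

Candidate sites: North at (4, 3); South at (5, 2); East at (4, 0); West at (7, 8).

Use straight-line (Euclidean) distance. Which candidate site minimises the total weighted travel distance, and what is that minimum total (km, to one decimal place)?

Total weighted distance at each candidate:
  North (4, 3): total = 1007.1
  South (5, 2): total = 1009.8
  East (4, 0): total = 1319.3
  West (7, 8): total = 424.2
Minimum is at West with total 424.2 km.

West, total 424.2 km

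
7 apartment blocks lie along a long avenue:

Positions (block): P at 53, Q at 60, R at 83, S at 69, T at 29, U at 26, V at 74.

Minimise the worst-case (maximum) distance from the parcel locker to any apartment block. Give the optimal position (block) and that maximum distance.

location 54.5, max distance 28.5

The 1-center on a line is the midpoint of the two extreme points: leftmost at 26, rightmost at 83.
Optimal location = (26 + 83)/2 = 54.5; maximum distance = (83 − 26)/2 = 28.5.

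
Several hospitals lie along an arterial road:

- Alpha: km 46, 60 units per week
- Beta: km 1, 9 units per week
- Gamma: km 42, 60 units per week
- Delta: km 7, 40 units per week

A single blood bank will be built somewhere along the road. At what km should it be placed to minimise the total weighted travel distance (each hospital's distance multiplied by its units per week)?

For a sum of weighted absolute distances on a line, the optimum is the weighted median (not the mean). Total weight W = 169; half-weight = 84.5.
Sort by position and accumulate weight:
  km 1 (Beta, w=9) → cum 9
  km 7 (Delta, w=40) → cum 49
  km 42 (Gamma, w=60) → cum 109  ≥ 84.5 → median here
  km 46 (Alpha, w=60) → cum 169
Optimal location: km 42.

x = 42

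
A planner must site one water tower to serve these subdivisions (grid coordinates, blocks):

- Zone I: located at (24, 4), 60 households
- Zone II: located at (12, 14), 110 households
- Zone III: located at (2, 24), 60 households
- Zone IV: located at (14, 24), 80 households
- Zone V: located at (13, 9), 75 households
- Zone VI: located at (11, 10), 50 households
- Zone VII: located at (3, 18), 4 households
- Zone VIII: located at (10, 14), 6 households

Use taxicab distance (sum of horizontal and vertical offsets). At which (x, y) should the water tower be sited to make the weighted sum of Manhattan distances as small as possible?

Manhattan distance separates: Σwᵢ(|x−xᵢ|+|y−yᵢ|) = Σwᵢ|x−xᵢ| + Σwᵢ|y−yᵢ|, so x and y are optimised independently as 1-D weighted medians.
Total weight W = 445; half = 222.5.
x-coordinate, sorted with cumulative weight:
  x=2 (Zone III, w=60) cum 60
  x=3 (Zone VII, w=4) cum 64
  x=10 (Zone VIII, w=6) cum 70
  x=11 (Zone VI, w=50) cum 120
  x=12 (Zone II, w=110) cum 230  ← median
  x=13 (Zone V, w=75) cum 305
  x=14 (Zone IV, w=80) cum 385
  x=24 (Zone I, w=60) cum 445
⇒ x* = 12
y-coordinate, sorted with cumulative weight:
  y=4 (Zone I, w=60) cum 60
  y=9 (Zone V, w=75) cum 135
  y=10 (Zone VI, w=50) cum 185
  y=14 (Zone II, w=110) cum 295  ← median
  y=14 (Zone VIII, w=6) cum 301
  y=18 (Zone VII, w=4) cum 305
  y=24 (Zone III, w=60) cum 365
  y=24 (Zone IV, w=80) cum 445
⇒ y* = 14

(12, 14)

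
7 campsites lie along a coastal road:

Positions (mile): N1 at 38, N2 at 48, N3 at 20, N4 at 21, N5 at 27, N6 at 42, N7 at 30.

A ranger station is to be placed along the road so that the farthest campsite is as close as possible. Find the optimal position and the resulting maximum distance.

The 1-center on a line is the midpoint of the two extreme points: leftmost at 20, rightmost at 48.
Optimal location = (20 + 48)/2 = 34; maximum distance = (48 − 20)/2 = 14.

location 34, max distance 14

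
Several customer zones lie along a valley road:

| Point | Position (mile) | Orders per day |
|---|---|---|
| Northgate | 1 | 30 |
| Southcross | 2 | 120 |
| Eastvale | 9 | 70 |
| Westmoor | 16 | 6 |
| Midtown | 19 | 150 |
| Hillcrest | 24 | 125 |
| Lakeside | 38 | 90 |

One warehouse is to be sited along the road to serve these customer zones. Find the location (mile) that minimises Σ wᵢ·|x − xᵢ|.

For a sum of weighted absolute distances on a line, the optimum is the weighted median (not the mean). Total weight W = 591; half-weight = 295.5.
Sort by position and accumulate weight:
  mile 1 (Northgate, w=30) → cum 30
  mile 2 (Southcross, w=120) → cum 150
  mile 9 (Eastvale, w=70) → cum 220
  mile 16 (Westmoor, w=6) → cum 226
  mile 19 (Midtown, w=150) → cum 376  ≥ 295.5 → median here
  mile 24 (Hillcrest, w=125) → cum 501
  mile 38 (Lakeside, w=90) → cum 591
Optimal location: mile 19.

x = 19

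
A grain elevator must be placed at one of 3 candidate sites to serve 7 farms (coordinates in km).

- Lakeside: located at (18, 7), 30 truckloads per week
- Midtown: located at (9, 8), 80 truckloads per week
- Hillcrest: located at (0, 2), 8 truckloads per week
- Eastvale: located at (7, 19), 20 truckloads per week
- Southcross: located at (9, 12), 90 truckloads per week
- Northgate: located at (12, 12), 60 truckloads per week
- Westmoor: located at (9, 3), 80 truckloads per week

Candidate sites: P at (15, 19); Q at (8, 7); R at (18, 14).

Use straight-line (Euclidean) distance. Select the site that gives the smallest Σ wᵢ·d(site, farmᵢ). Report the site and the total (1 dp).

Q, total 1902.4 km

Total weighted distance at each candidate:
  P (15, 19): total = 4368.6
  Q (8, 7): total = 1902.4
  R (18, 14): total = 3836.3
Minimum is at Q with total 1902.4 km.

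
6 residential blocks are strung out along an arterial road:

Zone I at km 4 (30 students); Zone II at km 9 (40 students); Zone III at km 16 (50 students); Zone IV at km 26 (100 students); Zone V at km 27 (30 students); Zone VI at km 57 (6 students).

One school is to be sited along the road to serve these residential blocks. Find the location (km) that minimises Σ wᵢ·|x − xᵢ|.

x = 26

For a sum of weighted absolute distances on a line, the optimum is the weighted median (not the mean). Total weight W = 256; half-weight = 128.
Sort by position and accumulate weight:
  km 4 (Zone I, w=30) → cum 30
  km 9 (Zone II, w=40) → cum 70
  km 16 (Zone III, w=50) → cum 120
  km 26 (Zone IV, w=100) → cum 220  ≥ 128 → median here
  km 27 (Zone V, w=30) → cum 250
  km 57 (Zone VI, w=6) → cum 256
Optimal location: km 26.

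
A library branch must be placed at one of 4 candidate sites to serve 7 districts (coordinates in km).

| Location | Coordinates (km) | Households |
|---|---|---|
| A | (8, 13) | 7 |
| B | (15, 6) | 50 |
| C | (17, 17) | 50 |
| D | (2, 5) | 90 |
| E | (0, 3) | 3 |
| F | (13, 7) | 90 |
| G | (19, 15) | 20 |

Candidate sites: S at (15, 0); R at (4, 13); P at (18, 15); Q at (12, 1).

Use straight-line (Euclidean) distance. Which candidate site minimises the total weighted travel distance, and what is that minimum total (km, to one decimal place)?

Q, total 3084.6 km

Total weighted distance at each candidate:
  S (15, 0): total = 3524.4
  R (4, 13): total = 3410.6
  P (18, 15): total = 3289.6
  Q (12, 1): total = 3084.6
Minimum is at Q with total 3084.6 km.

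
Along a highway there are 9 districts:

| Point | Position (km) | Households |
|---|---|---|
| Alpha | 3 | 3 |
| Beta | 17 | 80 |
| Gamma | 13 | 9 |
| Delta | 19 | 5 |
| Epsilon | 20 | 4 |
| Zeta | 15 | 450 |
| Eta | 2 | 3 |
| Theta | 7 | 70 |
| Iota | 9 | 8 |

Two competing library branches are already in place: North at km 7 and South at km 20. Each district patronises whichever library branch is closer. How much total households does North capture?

93

The indifferent point is the midpoint (7+20)/2 = 13.5; districts left of it (closer to North at 7) go to North, those right go to South.
  Eta at 2 (w=3) → North
  Alpha at 3 (w=3) → North
  Theta at 7 (w=70) → North
  Iota at 9 (w=8) → North
  Gamma at 13 (w=9) → North
  Zeta at 15 (w=450) → South
  Beta at 17 (w=80) → South
  Delta at 19 (w=5) → South
  Epsilon at 20 (w=4) → South
North captures 93; South captures 539.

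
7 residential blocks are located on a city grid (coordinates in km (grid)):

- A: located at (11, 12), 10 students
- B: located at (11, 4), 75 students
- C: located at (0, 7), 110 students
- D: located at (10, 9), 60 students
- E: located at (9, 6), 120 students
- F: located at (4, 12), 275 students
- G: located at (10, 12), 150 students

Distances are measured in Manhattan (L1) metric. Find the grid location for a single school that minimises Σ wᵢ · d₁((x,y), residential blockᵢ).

Manhattan distance separates: Σwᵢ(|x−xᵢ|+|y−yᵢ|) = Σwᵢ|x−xᵢ| + Σwᵢ|y−yᵢ|, so x and y are optimised independently as 1-D weighted medians.
Total weight W = 800; half = 400.
x-coordinate, sorted with cumulative weight:
  x=0 (C, w=110) cum 110
  x=4 (F, w=275) cum 385
  x=9 (E, w=120) cum 505  ← median
  x=10 (D, w=60) cum 565
  x=10 (G, w=150) cum 715
  x=11 (A, w=10) cum 725
  x=11 (B, w=75) cum 800
⇒ x* = 9
y-coordinate, sorted with cumulative weight:
  y=4 (B, w=75) cum 75
  y=6 (E, w=120) cum 195
  y=7 (C, w=110) cum 305
  y=9 (D, w=60) cum 365
  y=12 (A, w=10) cum 375
  y=12 (F, w=275) cum 650  ← median
  y=12 (G, w=150) cum 800
⇒ y* = 12

(9, 12)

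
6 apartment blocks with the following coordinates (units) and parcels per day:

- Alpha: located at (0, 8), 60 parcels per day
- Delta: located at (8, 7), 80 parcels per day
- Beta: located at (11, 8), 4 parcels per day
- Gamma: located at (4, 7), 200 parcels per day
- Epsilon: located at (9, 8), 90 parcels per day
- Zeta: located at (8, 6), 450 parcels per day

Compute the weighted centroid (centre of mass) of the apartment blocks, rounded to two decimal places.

The minimiser of Σwᵢ‖p−pᵢ‖² is the weighted centroid p* = (Σwᵢpᵢ)/(Σwᵢ).
Σwᵢ = 884.
Σwᵢxᵢ = 60·0 + 80·8 + 4·11 + 200·4 + 90·9 + 450·8 = 5894.
Σwᵢyᵢ = 60·8 + 80·7 + 4·8 + 200·7 + 90·8 + 450·6 = 5892.
x* = 5894/884 = 6.67, y* = 5892/884 = 6.67.

(6.67, 6.67)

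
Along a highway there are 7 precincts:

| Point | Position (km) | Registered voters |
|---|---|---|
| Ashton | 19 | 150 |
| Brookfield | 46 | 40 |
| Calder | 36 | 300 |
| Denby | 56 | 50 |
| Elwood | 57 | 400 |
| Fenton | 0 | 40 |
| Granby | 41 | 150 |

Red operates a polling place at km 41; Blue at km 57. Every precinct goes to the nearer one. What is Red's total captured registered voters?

680

The indifferent point is the midpoint (41+57)/2 = 49; precincts left of it (closer to Red at 41) go to Red, those right go to Blue.
  Fenton at 0 (w=40) → Red
  Ashton at 19 (w=150) → Red
  Calder at 36 (w=300) → Red
  Granby at 41 (w=150) → Red
  Brookfield at 46 (w=40) → Red
  Denby at 56 (w=50) → Blue
  Elwood at 57 (w=400) → Blue
Red captures 680; Blue captures 450.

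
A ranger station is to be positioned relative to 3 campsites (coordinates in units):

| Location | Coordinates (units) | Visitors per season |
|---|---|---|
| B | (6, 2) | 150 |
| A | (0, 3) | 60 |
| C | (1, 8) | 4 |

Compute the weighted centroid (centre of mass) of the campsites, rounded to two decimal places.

(4.22, 2.39)

The minimiser of Σwᵢ‖p−pᵢ‖² is the weighted centroid p* = (Σwᵢpᵢ)/(Σwᵢ).
Σwᵢ = 214.
Σwᵢxᵢ = 150·6 + 60·0 + 4·1 = 904.
Σwᵢyᵢ = 150·2 + 60·3 + 4·8 = 512.
x* = 904/214 = 4.22, y* = 512/214 = 2.39.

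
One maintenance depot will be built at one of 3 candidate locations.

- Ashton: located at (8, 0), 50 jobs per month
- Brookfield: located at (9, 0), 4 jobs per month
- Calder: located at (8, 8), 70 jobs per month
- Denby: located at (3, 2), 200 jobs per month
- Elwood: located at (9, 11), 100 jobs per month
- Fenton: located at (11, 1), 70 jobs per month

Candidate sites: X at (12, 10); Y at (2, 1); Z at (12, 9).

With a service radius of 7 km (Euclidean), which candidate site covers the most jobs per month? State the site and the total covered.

Coverage radius r = 7 km; a point is covered iff (Δx)²+(Δy)² ≤ 7² = 49.
  X (12, 10): covers {Calder, Elwood} → 170
  Y (2, 1): covers {Ashton, Denby} → 250
  Z (12, 9): covers {Calder, Elwood} → 170
Maximum coverage at Y: 250 jobs per month.

Y, covering 250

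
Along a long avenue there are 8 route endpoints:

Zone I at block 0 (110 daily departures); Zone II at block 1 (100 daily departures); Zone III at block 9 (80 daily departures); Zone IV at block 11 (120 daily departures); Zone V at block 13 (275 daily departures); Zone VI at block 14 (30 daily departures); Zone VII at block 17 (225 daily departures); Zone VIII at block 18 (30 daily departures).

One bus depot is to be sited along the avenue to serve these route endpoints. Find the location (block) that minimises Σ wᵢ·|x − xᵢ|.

x = 13

For a sum of weighted absolute distances on a line, the optimum is the weighted median (not the mean). Total weight W = 970; half-weight = 485.
Sort by position and accumulate weight:
  block 0 (Zone I, w=110) → cum 110
  block 1 (Zone II, w=100) → cum 210
  block 9 (Zone III, w=80) → cum 290
  block 11 (Zone IV, w=120) → cum 410
  block 13 (Zone V, w=275) → cum 685  ≥ 485 → median here
  block 14 (Zone VI, w=30) → cum 715
  block 17 (Zone VII, w=225) → cum 940
  block 18 (Zone VIII, w=30) → cum 970
Optimal location: block 13.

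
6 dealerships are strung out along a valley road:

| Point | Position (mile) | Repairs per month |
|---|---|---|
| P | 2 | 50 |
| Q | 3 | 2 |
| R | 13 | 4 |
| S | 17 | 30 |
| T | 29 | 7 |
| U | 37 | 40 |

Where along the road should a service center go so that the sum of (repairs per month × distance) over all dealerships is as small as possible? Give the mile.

For a sum of weighted absolute distances on a line, the optimum is the weighted median (not the mean). Total weight W = 133; half-weight = 66.5.
Sort by position and accumulate weight:
  mile 2 (P, w=50) → cum 50
  mile 3 (Q, w=2) → cum 52
  mile 13 (R, w=4) → cum 56
  mile 17 (S, w=30) → cum 86  ≥ 66.5 → median here
  mile 29 (T, w=7) → cum 93
  mile 37 (U, w=40) → cum 133
Optimal location: mile 17.

x = 17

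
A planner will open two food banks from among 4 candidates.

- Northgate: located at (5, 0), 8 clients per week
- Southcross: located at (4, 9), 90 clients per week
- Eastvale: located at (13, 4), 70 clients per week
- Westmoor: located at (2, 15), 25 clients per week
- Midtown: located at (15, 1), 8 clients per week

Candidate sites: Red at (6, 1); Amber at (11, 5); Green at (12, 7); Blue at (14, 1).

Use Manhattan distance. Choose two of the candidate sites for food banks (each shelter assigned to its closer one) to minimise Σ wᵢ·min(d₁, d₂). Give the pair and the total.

{Red, Amber}, total 1640

Evaluate every pair (each demand assigned to the nearer of the two):
  {Red, Amber}: total = 1640
  {Red, Blue}: total = 1654
  {Amber, Green}: total = 1712
  {Red, Green}: total = 1718
  {Green, Blue}: total = 1718
  {Amber, Blue}: total = 1763
Best pair: {Red, Amber} with total 1640.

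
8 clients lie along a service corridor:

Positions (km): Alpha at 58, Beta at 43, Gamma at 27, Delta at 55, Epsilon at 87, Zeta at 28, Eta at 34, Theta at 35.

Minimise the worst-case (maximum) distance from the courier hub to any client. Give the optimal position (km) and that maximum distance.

location 57, max distance 30

The 1-center on a line is the midpoint of the two extreme points: leftmost at 27, rightmost at 87.
Optimal location = (27 + 87)/2 = 57; maximum distance = (87 − 27)/2 = 30.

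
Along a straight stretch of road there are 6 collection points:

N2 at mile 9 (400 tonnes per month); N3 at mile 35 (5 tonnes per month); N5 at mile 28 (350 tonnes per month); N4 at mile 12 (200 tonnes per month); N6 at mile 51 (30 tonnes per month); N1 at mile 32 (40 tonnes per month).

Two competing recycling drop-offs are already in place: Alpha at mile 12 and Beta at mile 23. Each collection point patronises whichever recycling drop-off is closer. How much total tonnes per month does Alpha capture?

600

The indifferent point is the midpoint (12+23)/2 = 17.5; collection points left of it (closer to Alpha at 12) go to Alpha, those right go to Beta.
  N2 at 9 (w=400) → Alpha
  N4 at 12 (w=200) → Alpha
  N5 at 28 (w=350) → Beta
  N1 at 32 (w=40) → Beta
  N3 at 35 (w=5) → Beta
  N6 at 51 (w=30) → Beta
Alpha captures 600; Beta captures 425.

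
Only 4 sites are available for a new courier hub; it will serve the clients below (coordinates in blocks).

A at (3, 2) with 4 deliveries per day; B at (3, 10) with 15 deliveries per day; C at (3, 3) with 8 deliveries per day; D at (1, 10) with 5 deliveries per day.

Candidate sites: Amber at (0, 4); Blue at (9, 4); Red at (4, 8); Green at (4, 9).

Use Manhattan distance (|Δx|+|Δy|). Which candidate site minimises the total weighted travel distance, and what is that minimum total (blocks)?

Total weighted distance at each candidate:
  Amber (0, 4): total = 222
  Blue (9, 4): total = 338
  Red (4, 8): total = 146
  Green (4, 9): total = 138
Minimum is at Green with total 138 blocks.

Green, total 138 blocks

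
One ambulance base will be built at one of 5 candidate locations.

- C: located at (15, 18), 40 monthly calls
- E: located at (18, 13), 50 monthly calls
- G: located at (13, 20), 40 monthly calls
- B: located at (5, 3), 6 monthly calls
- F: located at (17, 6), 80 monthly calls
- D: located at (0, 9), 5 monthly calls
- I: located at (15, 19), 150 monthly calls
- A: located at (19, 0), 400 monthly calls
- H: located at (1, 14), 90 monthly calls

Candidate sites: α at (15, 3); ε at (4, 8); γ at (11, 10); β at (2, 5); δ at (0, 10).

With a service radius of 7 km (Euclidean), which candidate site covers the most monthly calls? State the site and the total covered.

Coverage radius r = 7 km; a point is covered iff (Δx)²+(Δy)² ≤ 7² = 49.
  α (15, 3): covers {F, A} → 480
  ε (4, 8): covers {B, D, H} → 101
  γ (11, 10): covers {none} → 0
  β (2, 5): covers {B, D} → 11
  δ (0, 10): covers {D, H} → 95
Maximum coverage at α: 480 monthly calls.

α, covering 480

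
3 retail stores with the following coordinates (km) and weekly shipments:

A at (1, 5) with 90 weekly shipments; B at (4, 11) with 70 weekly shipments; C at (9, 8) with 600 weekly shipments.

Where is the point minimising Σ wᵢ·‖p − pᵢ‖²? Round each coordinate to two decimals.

The minimiser of Σwᵢ‖p−pᵢ‖² is the weighted centroid p* = (Σwᵢpᵢ)/(Σwᵢ).
Σwᵢ = 760.
Σwᵢxᵢ = 90·1 + 70·4 + 600·9 = 5770.
Σwᵢyᵢ = 90·5 + 70·11 + 600·8 = 6020.
x* = 5770/760 = 7.59, y* = 6020/760 = 7.92.

(7.59, 7.92)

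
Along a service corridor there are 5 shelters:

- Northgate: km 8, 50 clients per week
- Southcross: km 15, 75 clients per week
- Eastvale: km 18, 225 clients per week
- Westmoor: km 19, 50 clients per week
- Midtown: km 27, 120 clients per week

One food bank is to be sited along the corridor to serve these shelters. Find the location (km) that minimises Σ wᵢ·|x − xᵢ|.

For a sum of weighted absolute distances on a line, the optimum is the weighted median (not the mean). Total weight W = 520; half-weight = 260.
Sort by position and accumulate weight:
  km 8 (Northgate, w=50) → cum 50
  km 15 (Southcross, w=75) → cum 125
  km 18 (Eastvale, w=225) → cum 350  ≥ 260 → median here
  km 19 (Westmoor, w=50) → cum 400
  km 27 (Midtown, w=120) → cum 520
Optimal location: km 18.

x = 18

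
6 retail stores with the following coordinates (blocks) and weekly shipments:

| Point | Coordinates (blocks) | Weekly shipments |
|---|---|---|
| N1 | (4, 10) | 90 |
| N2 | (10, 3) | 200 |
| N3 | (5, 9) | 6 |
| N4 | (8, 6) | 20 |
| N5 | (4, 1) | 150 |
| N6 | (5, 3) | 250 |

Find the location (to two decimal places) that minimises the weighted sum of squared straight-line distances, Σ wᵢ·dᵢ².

The minimiser of Σwᵢ‖p−pᵢ‖² is the weighted centroid p* = (Σwᵢpᵢ)/(Σwᵢ).
Σwᵢ = 716.
Σwᵢxᵢ = 90·4 + 200·10 + 6·5 + 20·8 + 150·4 + 250·5 = 4400.
Σwᵢyᵢ = 90·10 + 200·3 + 6·9 + 20·6 + 150·1 + 250·3 = 2574.
x* = 4400/716 = 6.15, y* = 2574/716 = 3.59.

(6.15, 3.59)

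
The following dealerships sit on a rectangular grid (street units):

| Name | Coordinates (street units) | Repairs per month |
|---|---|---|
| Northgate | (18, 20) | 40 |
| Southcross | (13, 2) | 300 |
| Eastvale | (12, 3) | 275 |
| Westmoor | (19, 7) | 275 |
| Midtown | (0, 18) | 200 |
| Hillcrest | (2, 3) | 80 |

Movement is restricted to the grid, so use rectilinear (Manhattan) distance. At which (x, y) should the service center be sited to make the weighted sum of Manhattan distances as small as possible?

Manhattan distance separates: Σwᵢ(|x−xᵢ|+|y−yᵢ|) = Σwᵢ|x−xᵢ| + Σwᵢ|y−yᵢ|, so x and y are optimised independently as 1-D weighted medians.
Total weight W = 1170; half = 585.
x-coordinate, sorted with cumulative weight:
  x=0 (Midtown, w=200) cum 200
  x=2 (Hillcrest, w=80) cum 280
  x=12 (Eastvale, w=275) cum 555
  x=13 (Southcross, w=300) cum 855  ← median
  x=18 (Northgate, w=40) cum 895
  x=19 (Westmoor, w=275) cum 1170
⇒ x* = 13
y-coordinate, sorted with cumulative weight:
  y=2 (Southcross, w=300) cum 300
  y=3 (Eastvale, w=275) cum 575
  y=3 (Hillcrest, w=80) cum 655  ← median
  y=7 (Westmoor, w=275) cum 930
  y=18 (Midtown, w=200) cum 1130
  y=20 (Northgate, w=40) cum 1170
⇒ y* = 3

(13, 3)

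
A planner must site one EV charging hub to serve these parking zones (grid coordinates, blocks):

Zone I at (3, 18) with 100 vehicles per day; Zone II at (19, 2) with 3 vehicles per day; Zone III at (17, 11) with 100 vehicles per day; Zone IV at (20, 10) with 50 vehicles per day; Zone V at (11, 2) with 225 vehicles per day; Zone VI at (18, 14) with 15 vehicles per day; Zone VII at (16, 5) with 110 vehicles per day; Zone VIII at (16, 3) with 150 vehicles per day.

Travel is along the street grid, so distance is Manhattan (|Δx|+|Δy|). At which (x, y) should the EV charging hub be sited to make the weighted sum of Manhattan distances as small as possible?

Manhattan distance separates: Σwᵢ(|x−xᵢ|+|y−yᵢ|) = Σwᵢ|x−xᵢ| + Σwᵢ|y−yᵢ|, so x and y are optimised independently as 1-D weighted medians.
Total weight W = 753; half = 376.5.
x-coordinate, sorted with cumulative weight:
  x=3 (Zone I, w=100) cum 100
  x=11 (Zone V, w=225) cum 325
  x=16 (Zone VII, w=110) cum 435  ← median
  x=16 (Zone VIII, w=150) cum 585
  x=17 (Zone III, w=100) cum 685
  x=18 (Zone VI, w=15) cum 700
  x=19 (Zone II, w=3) cum 703
  x=20 (Zone IV, w=50) cum 753
⇒ x* = 16
y-coordinate, sorted with cumulative weight:
  y=2 (Zone II, w=3) cum 3
  y=2 (Zone V, w=225) cum 228
  y=3 (Zone VIII, w=150) cum 378  ← median
  y=5 (Zone VII, w=110) cum 488
  y=10 (Zone IV, w=50) cum 538
  y=11 (Zone III, w=100) cum 638
  y=14 (Zone VI, w=15) cum 653
  y=18 (Zone I, w=100) cum 753
⇒ y* = 3

(16, 3)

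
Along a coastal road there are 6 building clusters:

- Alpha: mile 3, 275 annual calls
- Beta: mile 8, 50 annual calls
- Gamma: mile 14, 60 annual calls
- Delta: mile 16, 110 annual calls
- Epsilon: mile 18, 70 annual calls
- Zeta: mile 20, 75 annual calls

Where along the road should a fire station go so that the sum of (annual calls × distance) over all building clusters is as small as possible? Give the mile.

x = 8

For a sum of weighted absolute distances on a line, the optimum is the weighted median (not the mean). Total weight W = 640; half-weight = 320.
Sort by position and accumulate weight:
  mile 3 (Alpha, w=275) → cum 275
  mile 8 (Beta, w=50) → cum 325  ≥ 320 → median here
  mile 14 (Gamma, w=60) → cum 385
  mile 16 (Delta, w=110) → cum 495
  mile 18 (Epsilon, w=70) → cum 565
  mile 20 (Zeta, w=75) → cum 640
Optimal location: mile 8.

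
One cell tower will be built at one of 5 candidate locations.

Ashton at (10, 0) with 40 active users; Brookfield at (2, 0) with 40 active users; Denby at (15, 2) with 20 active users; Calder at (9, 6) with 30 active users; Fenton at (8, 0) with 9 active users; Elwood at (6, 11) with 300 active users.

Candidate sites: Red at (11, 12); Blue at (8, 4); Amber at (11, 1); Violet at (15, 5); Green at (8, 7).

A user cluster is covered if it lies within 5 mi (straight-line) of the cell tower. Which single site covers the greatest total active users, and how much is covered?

Coverage radius r = 5 mi; a point is covered iff (Δx)²+(Δy)² ≤ 5² = 25.
  Red (11, 12): covers {none} → 0
  Blue (8, 4): covers {Ashton, Calder, Fenton} → 79
  Amber (11, 1): covers {Ashton, Denby, Fenton} → 69
  Violet (15, 5): covers {Denby} → 20
  Green (8, 7): covers {Calder, Elwood} → 330
Maximum coverage at Green: 330 active users.

Green, covering 330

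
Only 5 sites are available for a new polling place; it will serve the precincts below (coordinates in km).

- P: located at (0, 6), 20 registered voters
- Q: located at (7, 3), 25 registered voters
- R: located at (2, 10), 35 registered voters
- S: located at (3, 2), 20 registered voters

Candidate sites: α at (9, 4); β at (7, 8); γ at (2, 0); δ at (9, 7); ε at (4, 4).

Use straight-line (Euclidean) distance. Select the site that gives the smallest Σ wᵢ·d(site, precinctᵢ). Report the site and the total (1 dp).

ε, total 434.6 km

Total weighted distance at each candidate:
  α (9, 4): total = 689.5
  β (7, 8): total = 603.3
  γ (2, 0): total = 667.0
  δ (9, 7): total = 715.7
  ε (4, 4): total = 434.6
Minimum is at ε with total 434.6 km.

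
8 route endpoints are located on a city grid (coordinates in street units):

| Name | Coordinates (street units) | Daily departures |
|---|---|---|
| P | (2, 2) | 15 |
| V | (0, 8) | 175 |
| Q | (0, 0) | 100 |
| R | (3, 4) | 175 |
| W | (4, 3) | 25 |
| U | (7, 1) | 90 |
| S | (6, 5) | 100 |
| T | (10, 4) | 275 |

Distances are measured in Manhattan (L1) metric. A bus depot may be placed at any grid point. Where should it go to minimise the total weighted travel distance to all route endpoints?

Manhattan distance separates: Σwᵢ(|x−xᵢ|+|y−yᵢ|) = Σwᵢ|x−xᵢ| + Σwᵢ|y−yᵢ|, so x and y are optimised independently as 1-D weighted medians.
Total weight W = 955; half = 477.5.
x-coordinate, sorted with cumulative weight:
  x=0 (V, w=175) cum 175
  x=0 (Q, w=100) cum 275
  x=2 (P, w=15) cum 290
  x=3 (R, w=175) cum 465
  x=4 (W, w=25) cum 490  ← median
  x=6 (S, w=100) cum 590
  x=7 (U, w=90) cum 680
  x=10 (T, w=275) cum 955
⇒ x* = 4
y-coordinate, sorted with cumulative weight:
  y=0 (Q, w=100) cum 100
  y=1 (U, w=90) cum 190
  y=2 (P, w=15) cum 205
  y=3 (W, w=25) cum 230
  y=4 (R, w=175) cum 405
  y=4 (T, w=275) cum 680  ← median
  y=5 (S, w=100) cum 780
  y=8 (V, w=175) cum 955
⇒ y* = 4

(4, 4)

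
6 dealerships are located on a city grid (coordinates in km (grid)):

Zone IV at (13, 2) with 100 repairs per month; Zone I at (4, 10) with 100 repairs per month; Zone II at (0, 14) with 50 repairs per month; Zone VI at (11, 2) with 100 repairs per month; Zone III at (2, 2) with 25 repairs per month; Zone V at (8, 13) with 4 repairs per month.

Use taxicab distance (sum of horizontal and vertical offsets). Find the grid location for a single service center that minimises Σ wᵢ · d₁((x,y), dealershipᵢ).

Manhattan distance separates: Σwᵢ(|x−xᵢ|+|y−yᵢ|) = Σwᵢ|x−xᵢ| + Σwᵢ|y−yᵢ|, so x and y are optimised independently as 1-D weighted medians.
Total weight W = 379; half = 189.5.
x-coordinate, sorted with cumulative weight:
  x=0 (Zone II, w=50) cum 50
  x=2 (Zone III, w=25) cum 75
  x=4 (Zone I, w=100) cum 175
  x=8 (Zone V, w=4) cum 179
  x=11 (Zone VI, w=100) cum 279  ← median
  x=13 (Zone IV, w=100) cum 379
⇒ x* = 11
y-coordinate, sorted with cumulative weight:
  y=2 (Zone IV, w=100) cum 100
  y=2 (Zone VI, w=100) cum 200  ← median
  y=2 (Zone III, w=25) cum 225
  y=10 (Zone I, w=100) cum 325
  y=13 (Zone V, w=4) cum 329
  y=14 (Zone II, w=50) cum 379
⇒ y* = 2

(11, 2)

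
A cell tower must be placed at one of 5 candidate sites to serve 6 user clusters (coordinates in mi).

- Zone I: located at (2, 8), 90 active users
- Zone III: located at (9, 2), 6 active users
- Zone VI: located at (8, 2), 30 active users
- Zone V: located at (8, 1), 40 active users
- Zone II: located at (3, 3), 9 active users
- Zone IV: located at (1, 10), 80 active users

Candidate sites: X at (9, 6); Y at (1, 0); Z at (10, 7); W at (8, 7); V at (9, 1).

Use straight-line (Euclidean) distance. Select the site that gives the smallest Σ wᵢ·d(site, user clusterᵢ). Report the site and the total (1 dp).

Total weighted distance at each candidate:
  X (9, 6): total = 1782.8
  Y (1, 0): total = 2108.8
  Z (10, 7): total = 2002.2
  W (8, 7): total = 1634.9
  V (9, 1): total = 1999.6
Minimum is at W with total 1634.9 mi.

W, total 1634.9 mi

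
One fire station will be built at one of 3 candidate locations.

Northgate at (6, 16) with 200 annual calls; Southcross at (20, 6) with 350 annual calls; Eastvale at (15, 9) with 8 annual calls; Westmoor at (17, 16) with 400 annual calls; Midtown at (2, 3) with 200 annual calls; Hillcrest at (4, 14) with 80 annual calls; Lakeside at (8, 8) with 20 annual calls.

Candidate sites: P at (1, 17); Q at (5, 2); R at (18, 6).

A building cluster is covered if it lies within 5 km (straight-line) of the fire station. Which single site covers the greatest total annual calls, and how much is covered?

Coverage radius r = 5 km; a point is covered iff (Δx)²+(Δy)² ≤ 5² = 25.
  P (1, 17): covers {Hillcrest} → 80
  Q (5, 2): covers {Midtown} → 200
  R (18, 6): covers {Southcross, Eastvale} → 358
Maximum coverage at R: 358 annual calls.

R, covering 358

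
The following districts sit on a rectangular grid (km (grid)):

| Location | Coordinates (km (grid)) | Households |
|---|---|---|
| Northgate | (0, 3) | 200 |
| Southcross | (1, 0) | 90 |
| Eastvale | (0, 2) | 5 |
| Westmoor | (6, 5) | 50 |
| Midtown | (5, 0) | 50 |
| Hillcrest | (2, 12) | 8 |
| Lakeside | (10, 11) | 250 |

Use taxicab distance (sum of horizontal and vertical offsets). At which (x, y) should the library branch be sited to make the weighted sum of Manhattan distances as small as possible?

Manhattan distance separates: Σwᵢ(|x−xᵢ|+|y−yᵢ|) = Σwᵢ|x−xᵢ| + Σwᵢ|y−yᵢ|, so x and y are optimised independently as 1-D weighted medians.
Total weight W = 653; half = 326.5.
x-coordinate, sorted with cumulative weight:
  x=0 (Northgate, w=200) cum 200
  x=0 (Eastvale, w=5) cum 205
  x=1 (Southcross, w=90) cum 295
  x=2 (Hillcrest, w=8) cum 303
  x=5 (Midtown, w=50) cum 353  ← median
  x=6 (Westmoor, w=50) cum 403
  x=10 (Lakeside, w=250) cum 653
⇒ x* = 5
y-coordinate, sorted with cumulative weight:
  y=0 (Southcross, w=90) cum 90
  y=0 (Midtown, w=50) cum 140
  y=2 (Eastvale, w=5) cum 145
  y=3 (Northgate, w=200) cum 345  ← median
  y=5 (Westmoor, w=50) cum 395
  y=11 (Lakeside, w=250) cum 645
  y=12 (Hillcrest, w=8) cum 653
⇒ y* = 3

(5, 3)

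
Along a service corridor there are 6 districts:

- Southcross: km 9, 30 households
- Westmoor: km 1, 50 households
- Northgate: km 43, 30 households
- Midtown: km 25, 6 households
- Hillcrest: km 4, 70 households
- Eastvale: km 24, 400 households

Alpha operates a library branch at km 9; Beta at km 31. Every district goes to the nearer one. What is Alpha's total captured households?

150

The indifferent point is the midpoint (9+31)/2 = 20; districts left of it (closer to Alpha at 9) go to Alpha, those right go to Beta.
  Westmoor at 1 (w=50) → Alpha
  Hillcrest at 4 (w=70) → Alpha
  Southcross at 9 (w=30) → Alpha
  Eastvale at 24 (w=400) → Beta
  Midtown at 25 (w=6) → Beta
  Northgate at 43 (w=30) → Beta
Alpha captures 150; Beta captures 436.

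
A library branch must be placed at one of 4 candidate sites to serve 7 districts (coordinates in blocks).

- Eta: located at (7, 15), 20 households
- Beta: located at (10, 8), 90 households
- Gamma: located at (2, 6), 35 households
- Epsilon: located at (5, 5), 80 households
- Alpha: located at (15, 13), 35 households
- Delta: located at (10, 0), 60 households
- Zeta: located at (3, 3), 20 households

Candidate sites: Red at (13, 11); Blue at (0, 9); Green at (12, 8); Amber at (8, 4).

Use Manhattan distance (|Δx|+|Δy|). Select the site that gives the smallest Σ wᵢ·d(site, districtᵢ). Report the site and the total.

Total weighted distance at each candidate:
  Red (13, 11): total = 3760
  Blue (0, 9): total = 4130
  Green (12, 8): total = 2800
  Amber (8, 4): total = 2420
Minimum is at Amber with total 2420 blocks.

Amber, total 2420 blocks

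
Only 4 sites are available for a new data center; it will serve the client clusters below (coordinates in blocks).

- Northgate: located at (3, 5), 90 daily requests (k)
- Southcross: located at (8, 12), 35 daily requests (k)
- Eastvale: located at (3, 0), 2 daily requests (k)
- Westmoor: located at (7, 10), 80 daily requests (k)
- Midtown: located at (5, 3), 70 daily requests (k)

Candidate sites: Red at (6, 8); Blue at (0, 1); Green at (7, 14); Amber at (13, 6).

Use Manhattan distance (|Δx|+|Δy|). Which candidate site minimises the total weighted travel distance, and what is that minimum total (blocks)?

Red, total 1432 blocks

Total weighted distance at each candidate:
  Red (6, 8): total = 1432
  Blue (0, 1): total = 3073
  Green (7, 14): total = 2541
  Amber (13, 6): total = 2977
Minimum is at Red with total 1432 blocks.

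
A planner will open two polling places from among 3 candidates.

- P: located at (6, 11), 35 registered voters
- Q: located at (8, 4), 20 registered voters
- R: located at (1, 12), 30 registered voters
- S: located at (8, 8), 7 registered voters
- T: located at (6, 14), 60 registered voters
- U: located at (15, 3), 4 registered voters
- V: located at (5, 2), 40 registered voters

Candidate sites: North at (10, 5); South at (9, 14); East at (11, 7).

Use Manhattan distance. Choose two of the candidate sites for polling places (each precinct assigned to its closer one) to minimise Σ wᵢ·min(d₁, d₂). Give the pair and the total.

Evaluate every pair (each demand assigned to the nearer of the two):
  {North, South}: total = 1133
  {South, East}: total = 1310
  {North, East}: total = 1921
Best pair: {North, South} with total 1133.

{North, South}, total 1133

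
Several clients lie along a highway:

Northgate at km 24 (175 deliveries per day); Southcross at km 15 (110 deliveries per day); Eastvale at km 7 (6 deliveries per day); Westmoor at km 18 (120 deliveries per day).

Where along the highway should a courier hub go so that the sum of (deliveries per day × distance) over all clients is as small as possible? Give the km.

For a sum of weighted absolute distances on a line, the optimum is the weighted median (not the mean). Total weight W = 411; half-weight = 205.5.
Sort by position and accumulate weight:
  km 7 (Eastvale, w=6) → cum 6
  km 15 (Southcross, w=110) → cum 116
  km 18 (Westmoor, w=120) → cum 236  ≥ 205.5 → median here
  km 24 (Northgate, w=175) → cum 411
Optimal location: km 18.

x = 18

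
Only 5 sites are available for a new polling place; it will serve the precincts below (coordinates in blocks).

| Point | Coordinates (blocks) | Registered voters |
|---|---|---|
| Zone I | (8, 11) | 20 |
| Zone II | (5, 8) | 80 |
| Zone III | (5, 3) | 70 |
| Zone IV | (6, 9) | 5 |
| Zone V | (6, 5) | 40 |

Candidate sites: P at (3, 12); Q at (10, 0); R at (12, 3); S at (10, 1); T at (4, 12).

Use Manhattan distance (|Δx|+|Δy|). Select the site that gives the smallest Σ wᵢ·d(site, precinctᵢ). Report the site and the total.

T, total 1585 blocks

Total weighted distance at each candidate:
  P (3, 12): total = 1800
  Q (10, 0): total = 2285
  R (12, 3): total = 2070
  S (10, 1): total = 2070
  T (4, 12): total = 1585
Minimum is at T with total 1585 blocks.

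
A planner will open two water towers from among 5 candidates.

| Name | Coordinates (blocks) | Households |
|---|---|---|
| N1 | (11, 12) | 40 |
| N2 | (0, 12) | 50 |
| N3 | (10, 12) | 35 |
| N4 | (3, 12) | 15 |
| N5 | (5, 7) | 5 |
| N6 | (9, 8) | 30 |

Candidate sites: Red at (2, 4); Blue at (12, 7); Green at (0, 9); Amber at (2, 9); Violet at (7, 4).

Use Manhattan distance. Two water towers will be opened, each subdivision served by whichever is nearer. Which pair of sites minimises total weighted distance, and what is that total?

Evaluate every pair (each demand assigned to the nearer of the two):
  {Blue, Green}: total = 880
  {Blue, Amber}: total = 940
  {Red, Blue}: total = 1270
  {Green, Violet}: total = 1310
  {Green, Amber}: total = 1340
  {Amber, Violet}: total = 1380
  {Red, Amber}: total = 1440
  {Blue, Violet}: total = 1560
  {Red, Green}: total = 1585
  {Red, Violet}: total = 1705
Best pair: {Blue, Green} with total 880.

{Blue, Green}, total 880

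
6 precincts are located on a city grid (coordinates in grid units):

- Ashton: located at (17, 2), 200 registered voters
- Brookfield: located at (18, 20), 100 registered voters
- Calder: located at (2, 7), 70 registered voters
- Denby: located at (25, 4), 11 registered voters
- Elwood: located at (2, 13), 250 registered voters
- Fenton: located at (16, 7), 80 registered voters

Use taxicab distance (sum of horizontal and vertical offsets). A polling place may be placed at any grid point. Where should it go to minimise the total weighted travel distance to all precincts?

Manhattan distance separates: Σwᵢ(|x−xᵢ|+|y−yᵢ|) = Σwᵢ|x−xᵢ| + Σwᵢ|y−yᵢ|, so x and y are optimised independently as 1-D weighted medians.
Total weight W = 711; half = 355.5.
x-coordinate, sorted with cumulative weight:
  x=2 (Calder, w=70) cum 70
  x=2 (Elwood, w=250) cum 320
  x=16 (Fenton, w=80) cum 400  ← median
  x=17 (Ashton, w=200) cum 600
  x=18 (Brookfield, w=100) cum 700
  x=25 (Denby, w=11) cum 711
⇒ x* = 16
y-coordinate, sorted with cumulative weight:
  y=2 (Ashton, w=200) cum 200
  y=4 (Denby, w=11) cum 211
  y=7 (Calder, w=70) cum 281
  y=7 (Fenton, w=80) cum 361  ← median
  y=13 (Elwood, w=250) cum 611
  y=20 (Brookfield, w=100) cum 711
⇒ y* = 7

(16, 7)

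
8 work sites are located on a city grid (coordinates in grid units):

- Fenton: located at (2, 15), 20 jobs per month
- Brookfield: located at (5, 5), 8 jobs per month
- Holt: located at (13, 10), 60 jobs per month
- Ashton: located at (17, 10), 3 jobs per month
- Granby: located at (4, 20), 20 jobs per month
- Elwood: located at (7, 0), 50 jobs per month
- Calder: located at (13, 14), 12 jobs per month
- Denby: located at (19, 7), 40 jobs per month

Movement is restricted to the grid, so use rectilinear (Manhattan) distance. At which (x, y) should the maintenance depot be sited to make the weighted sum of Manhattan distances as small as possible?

Manhattan distance separates: Σwᵢ(|x−xᵢ|+|y−yᵢ|) = Σwᵢ|x−xᵢ| + Σwᵢ|y−yᵢ|, so x and y are optimised independently as 1-D weighted medians.
Total weight W = 213; half = 106.5.
x-coordinate, sorted with cumulative weight:
  x=2 (Fenton, w=20) cum 20
  x=4 (Granby, w=20) cum 40
  x=5 (Brookfield, w=8) cum 48
  x=7 (Elwood, w=50) cum 98
  x=13 (Holt, w=60) cum 158  ← median
  x=13 (Calder, w=12) cum 170
  x=17 (Ashton, w=3) cum 173
  x=19 (Denby, w=40) cum 213
⇒ x* = 13
y-coordinate, sorted with cumulative weight:
  y=0 (Elwood, w=50) cum 50
  y=5 (Brookfield, w=8) cum 58
  y=7 (Denby, w=40) cum 98
  y=10 (Holt, w=60) cum 158  ← median
  y=10 (Ashton, w=3) cum 161
  y=14 (Calder, w=12) cum 173
  y=15 (Fenton, w=20) cum 193
  y=20 (Granby, w=20) cum 213
⇒ y* = 10

(13, 10)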